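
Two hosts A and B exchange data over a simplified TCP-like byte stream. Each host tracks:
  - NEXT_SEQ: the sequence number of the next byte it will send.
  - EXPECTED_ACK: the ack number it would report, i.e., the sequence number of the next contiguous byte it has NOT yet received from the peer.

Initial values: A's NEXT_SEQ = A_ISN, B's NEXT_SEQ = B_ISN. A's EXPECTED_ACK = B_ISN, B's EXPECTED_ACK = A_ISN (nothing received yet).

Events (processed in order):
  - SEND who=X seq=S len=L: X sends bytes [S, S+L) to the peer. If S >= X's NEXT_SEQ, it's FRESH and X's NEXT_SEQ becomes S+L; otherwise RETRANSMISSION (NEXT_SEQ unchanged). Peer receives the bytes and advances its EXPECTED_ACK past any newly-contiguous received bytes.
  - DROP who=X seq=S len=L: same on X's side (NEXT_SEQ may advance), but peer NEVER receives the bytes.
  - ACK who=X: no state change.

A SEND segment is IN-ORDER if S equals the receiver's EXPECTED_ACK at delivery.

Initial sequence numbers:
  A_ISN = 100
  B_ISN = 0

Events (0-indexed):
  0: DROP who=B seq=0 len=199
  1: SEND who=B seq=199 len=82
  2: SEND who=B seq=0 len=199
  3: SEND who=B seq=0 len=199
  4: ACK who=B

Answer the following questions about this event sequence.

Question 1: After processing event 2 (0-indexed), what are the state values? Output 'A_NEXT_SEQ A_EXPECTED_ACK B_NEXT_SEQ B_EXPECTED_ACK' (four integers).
After event 0: A_seq=100 A_ack=0 B_seq=199 B_ack=100
After event 1: A_seq=100 A_ack=0 B_seq=281 B_ack=100
After event 2: A_seq=100 A_ack=281 B_seq=281 B_ack=100

100 281 281 100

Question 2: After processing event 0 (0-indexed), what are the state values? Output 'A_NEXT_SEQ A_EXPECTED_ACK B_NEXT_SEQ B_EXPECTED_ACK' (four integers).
After event 0: A_seq=100 A_ack=0 B_seq=199 B_ack=100

100 0 199 100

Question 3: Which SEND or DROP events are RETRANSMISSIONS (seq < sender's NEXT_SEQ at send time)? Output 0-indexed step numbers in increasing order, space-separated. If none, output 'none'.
Answer: 2 3

Derivation:
Step 0: DROP seq=0 -> fresh
Step 1: SEND seq=199 -> fresh
Step 2: SEND seq=0 -> retransmit
Step 3: SEND seq=0 -> retransmit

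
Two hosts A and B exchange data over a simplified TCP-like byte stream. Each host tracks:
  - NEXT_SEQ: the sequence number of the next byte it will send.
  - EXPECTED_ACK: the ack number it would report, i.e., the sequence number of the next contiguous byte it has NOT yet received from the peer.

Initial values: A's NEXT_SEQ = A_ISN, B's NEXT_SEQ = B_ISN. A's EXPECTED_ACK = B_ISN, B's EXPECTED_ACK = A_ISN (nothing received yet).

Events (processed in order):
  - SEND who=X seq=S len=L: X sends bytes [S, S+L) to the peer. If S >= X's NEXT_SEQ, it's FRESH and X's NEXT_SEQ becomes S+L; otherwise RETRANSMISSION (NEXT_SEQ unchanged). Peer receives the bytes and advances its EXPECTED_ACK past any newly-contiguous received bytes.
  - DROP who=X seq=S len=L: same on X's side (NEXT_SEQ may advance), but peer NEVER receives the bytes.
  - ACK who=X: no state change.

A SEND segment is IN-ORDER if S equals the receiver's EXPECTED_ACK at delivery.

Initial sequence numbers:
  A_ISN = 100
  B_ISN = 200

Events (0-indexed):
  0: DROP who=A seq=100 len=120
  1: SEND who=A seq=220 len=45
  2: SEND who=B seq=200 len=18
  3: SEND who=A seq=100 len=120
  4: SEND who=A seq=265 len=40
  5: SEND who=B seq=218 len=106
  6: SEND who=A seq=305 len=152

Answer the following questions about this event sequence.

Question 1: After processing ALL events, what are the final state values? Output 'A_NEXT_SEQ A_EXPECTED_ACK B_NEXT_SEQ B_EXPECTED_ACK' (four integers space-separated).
Answer: 457 324 324 457

Derivation:
After event 0: A_seq=220 A_ack=200 B_seq=200 B_ack=100
After event 1: A_seq=265 A_ack=200 B_seq=200 B_ack=100
After event 2: A_seq=265 A_ack=218 B_seq=218 B_ack=100
After event 3: A_seq=265 A_ack=218 B_seq=218 B_ack=265
After event 4: A_seq=305 A_ack=218 B_seq=218 B_ack=305
After event 5: A_seq=305 A_ack=324 B_seq=324 B_ack=305
After event 6: A_seq=457 A_ack=324 B_seq=324 B_ack=457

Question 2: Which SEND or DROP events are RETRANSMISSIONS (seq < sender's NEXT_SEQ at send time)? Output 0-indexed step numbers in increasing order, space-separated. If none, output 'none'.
Answer: 3

Derivation:
Step 0: DROP seq=100 -> fresh
Step 1: SEND seq=220 -> fresh
Step 2: SEND seq=200 -> fresh
Step 3: SEND seq=100 -> retransmit
Step 4: SEND seq=265 -> fresh
Step 5: SEND seq=218 -> fresh
Step 6: SEND seq=305 -> fresh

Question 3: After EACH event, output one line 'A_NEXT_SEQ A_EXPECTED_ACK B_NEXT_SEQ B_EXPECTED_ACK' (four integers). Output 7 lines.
220 200 200 100
265 200 200 100
265 218 218 100
265 218 218 265
305 218 218 305
305 324 324 305
457 324 324 457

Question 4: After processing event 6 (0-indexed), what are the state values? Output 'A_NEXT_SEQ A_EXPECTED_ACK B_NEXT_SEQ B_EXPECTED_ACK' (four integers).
After event 0: A_seq=220 A_ack=200 B_seq=200 B_ack=100
After event 1: A_seq=265 A_ack=200 B_seq=200 B_ack=100
After event 2: A_seq=265 A_ack=218 B_seq=218 B_ack=100
After event 3: A_seq=265 A_ack=218 B_seq=218 B_ack=265
After event 4: A_seq=305 A_ack=218 B_seq=218 B_ack=305
After event 5: A_seq=305 A_ack=324 B_seq=324 B_ack=305
After event 6: A_seq=457 A_ack=324 B_seq=324 B_ack=457

457 324 324 457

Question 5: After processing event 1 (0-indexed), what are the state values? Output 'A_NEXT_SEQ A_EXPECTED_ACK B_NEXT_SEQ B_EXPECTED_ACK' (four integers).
After event 0: A_seq=220 A_ack=200 B_seq=200 B_ack=100
After event 1: A_seq=265 A_ack=200 B_seq=200 B_ack=100

265 200 200 100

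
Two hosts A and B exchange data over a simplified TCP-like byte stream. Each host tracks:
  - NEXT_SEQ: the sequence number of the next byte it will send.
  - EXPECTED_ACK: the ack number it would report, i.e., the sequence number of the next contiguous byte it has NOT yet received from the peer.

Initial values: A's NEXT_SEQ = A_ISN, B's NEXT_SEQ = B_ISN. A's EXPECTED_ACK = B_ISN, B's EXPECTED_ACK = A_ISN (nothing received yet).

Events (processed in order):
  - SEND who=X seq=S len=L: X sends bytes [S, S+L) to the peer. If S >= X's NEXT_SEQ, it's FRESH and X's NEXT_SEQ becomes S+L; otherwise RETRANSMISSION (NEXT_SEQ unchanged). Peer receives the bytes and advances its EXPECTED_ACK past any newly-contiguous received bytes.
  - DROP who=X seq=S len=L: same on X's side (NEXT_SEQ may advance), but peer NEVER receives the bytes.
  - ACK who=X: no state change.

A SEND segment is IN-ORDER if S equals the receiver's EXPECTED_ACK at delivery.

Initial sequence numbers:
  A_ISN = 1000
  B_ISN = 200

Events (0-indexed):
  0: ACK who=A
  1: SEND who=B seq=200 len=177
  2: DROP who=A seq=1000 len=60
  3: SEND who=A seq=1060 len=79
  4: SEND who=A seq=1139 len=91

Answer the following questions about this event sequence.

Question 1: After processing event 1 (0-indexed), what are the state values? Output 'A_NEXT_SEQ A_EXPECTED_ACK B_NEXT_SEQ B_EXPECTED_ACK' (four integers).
After event 0: A_seq=1000 A_ack=200 B_seq=200 B_ack=1000
After event 1: A_seq=1000 A_ack=377 B_seq=377 B_ack=1000

1000 377 377 1000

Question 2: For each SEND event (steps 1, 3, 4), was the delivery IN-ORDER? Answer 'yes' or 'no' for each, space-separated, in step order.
Answer: yes no no

Derivation:
Step 1: SEND seq=200 -> in-order
Step 3: SEND seq=1060 -> out-of-order
Step 4: SEND seq=1139 -> out-of-order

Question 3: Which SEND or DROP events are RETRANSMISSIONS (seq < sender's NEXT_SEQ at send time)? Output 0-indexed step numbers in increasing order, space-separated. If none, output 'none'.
Answer: none

Derivation:
Step 1: SEND seq=200 -> fresh
Step 2: DROP seq=1000 -> fresh
Step 3: SEND seq=1060 -> fresh
Step 4: SEND seq=1139 -> fresh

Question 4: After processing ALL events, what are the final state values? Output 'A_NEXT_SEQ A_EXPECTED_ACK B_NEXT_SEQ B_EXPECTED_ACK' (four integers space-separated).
Answer: 1230 377 377 1000

Derivation:
After event 0: A_seq=1000 A_ack=200 B_seq=200 B_ack=1000
After event 1: A_seq=1000 A_ack=377 B_seq=377 B_ack=1000
After event 2: A_seq=1060 A_ack=377 B_seq=377 B_ack=1000
After event 3: A_seq=1139 A_ack=377 B_seq=377 B_ack=1000
After event 4: A_seq=1230 A_ack=377 B_seq=377 B_ack=1000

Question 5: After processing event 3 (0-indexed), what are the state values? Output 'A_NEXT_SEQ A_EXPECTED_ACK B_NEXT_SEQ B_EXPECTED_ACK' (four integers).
After event 0: A_seq=1000 A_ack=200 B_seq=200 B_ack=1000
After event 1: A_seq=1000 A_ack=377 B_seq=377 B_ack=1000
After event 2: A_seq=1060 A_ack=377 B_seq=377 B_ack=1000
After event 3: A_seq=1139 A_ack=377 B_seq=377 B_ack=1000

1139 377 377 1000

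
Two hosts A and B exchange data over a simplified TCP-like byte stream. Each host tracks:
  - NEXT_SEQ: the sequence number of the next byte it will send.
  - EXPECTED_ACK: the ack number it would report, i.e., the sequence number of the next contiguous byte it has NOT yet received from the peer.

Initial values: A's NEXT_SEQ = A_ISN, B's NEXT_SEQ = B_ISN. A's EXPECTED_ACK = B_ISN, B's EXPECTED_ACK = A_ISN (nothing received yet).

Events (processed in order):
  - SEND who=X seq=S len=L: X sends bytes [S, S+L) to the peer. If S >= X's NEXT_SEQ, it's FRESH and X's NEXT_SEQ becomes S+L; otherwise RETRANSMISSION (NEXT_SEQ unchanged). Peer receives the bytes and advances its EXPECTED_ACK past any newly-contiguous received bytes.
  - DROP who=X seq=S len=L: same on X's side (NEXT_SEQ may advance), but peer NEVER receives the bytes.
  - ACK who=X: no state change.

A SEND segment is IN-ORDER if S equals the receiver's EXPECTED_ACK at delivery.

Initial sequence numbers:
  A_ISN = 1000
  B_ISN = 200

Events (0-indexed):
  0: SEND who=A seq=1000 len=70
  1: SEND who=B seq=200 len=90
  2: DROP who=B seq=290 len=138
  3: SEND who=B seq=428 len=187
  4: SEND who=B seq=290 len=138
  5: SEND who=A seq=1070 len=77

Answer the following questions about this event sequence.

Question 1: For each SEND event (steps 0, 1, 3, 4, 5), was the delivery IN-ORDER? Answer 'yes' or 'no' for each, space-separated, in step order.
Step 0: SEND seq=1000 -> in-order
Step 1: SEND seq=200 -> in-order
Step 3: SEND seq=428 -> out-of-order
Step 4: SEND seq=290 -> in-order
Step 5: SEND seq=1070 -> in-order

Answer: yes yes no yes yes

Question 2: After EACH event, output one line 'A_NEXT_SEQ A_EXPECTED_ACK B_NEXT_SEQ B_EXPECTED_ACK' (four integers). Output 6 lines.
1070 200 200 1070
1070 290 290 1070
1070 290 428 1070
1070 290 615 1070
1070 615 615 1070
1147 615 615 1147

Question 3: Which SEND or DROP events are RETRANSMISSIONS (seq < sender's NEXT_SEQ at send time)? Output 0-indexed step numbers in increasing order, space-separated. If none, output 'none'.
Step 0: SEND seq=1000 -> fresh
Step 1: SEND seq=200 -> fresh
Step 2: DROP seq=290 -> fresh
Step 3: SEND seq=428 -> fresh
Step 4: SEND seq=290 -> retransmit
Step 5: SEND seq=1070 -> fresh

Answer: 4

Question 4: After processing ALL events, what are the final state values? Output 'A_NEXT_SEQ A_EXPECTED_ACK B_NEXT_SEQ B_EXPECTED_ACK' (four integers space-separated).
After event 0: A_seq=1070 A_ack=200 B_seq=200 B_ack=1070
After event 1: A_seq=1070 A_ack=290 B_seq=290 B_ack=1070
After event 2: A_seq=1070 A_ack=290 B_seq=428 B_ack=1070
After event 3: A_seq=1070 A_ack=290 B_seq=615 B_ack=1070
After event 4: A_seq=1070 A_ack=615 B_seq=615 B_ack=1070
After event 5: A_seq=1147 A_ack=615 B_seq=615 B_ack=1147

Answer: 1147 615 615 1147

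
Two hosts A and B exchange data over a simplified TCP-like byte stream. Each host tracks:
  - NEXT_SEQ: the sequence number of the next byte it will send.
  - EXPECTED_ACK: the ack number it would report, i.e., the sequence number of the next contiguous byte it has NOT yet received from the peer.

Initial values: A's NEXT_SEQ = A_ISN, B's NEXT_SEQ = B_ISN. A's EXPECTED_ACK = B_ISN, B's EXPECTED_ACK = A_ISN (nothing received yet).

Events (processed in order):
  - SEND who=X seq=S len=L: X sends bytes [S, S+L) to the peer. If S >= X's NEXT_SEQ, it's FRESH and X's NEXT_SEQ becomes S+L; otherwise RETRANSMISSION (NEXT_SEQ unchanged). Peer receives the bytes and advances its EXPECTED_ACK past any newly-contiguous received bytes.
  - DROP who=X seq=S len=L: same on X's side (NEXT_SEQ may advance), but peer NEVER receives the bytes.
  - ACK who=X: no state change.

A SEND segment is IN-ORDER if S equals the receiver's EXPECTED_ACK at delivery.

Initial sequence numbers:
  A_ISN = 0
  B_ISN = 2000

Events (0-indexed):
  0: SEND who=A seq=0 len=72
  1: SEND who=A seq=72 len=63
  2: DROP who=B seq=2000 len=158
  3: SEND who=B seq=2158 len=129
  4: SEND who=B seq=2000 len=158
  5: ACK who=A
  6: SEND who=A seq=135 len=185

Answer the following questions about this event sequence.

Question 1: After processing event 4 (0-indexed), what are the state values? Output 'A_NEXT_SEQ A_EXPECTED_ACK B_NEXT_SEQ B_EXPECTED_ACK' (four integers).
After event 0: A_seq=72 A_ack=2000 B_seq=2000 B_ack=72
After event 1: A_seq=135 A_ack=2000 B_seq=2000 B_ack=135
After event 2: A_seq=135 A_ack=2000 B_seq=2158 B_ack=135
After event 3: A_seq=135 A_ack=2000 B_seq=2287 B_ack=135
After event 4: A_seq=135 A_ack=2287 B_seq=2287 B_ack=135

135 2287 2287 135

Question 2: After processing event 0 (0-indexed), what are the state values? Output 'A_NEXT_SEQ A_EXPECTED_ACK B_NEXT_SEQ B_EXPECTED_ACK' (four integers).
After event 0: A_seq=72 A_ack=2000 B_seq=2000 B_ack=72

72 2000 2000 72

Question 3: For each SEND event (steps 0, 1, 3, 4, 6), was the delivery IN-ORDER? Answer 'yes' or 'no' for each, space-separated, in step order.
Step 0: SEND seq=0 -> in-order
Step 1: SEND seq=72 -> in-order
Step 3: SEND seq=2158 -> out-of-order
Step 4: SEND seq=2000 -> in-order
Step 6: SEND seq=135 -> in-order

Answer: yes yes no yes yes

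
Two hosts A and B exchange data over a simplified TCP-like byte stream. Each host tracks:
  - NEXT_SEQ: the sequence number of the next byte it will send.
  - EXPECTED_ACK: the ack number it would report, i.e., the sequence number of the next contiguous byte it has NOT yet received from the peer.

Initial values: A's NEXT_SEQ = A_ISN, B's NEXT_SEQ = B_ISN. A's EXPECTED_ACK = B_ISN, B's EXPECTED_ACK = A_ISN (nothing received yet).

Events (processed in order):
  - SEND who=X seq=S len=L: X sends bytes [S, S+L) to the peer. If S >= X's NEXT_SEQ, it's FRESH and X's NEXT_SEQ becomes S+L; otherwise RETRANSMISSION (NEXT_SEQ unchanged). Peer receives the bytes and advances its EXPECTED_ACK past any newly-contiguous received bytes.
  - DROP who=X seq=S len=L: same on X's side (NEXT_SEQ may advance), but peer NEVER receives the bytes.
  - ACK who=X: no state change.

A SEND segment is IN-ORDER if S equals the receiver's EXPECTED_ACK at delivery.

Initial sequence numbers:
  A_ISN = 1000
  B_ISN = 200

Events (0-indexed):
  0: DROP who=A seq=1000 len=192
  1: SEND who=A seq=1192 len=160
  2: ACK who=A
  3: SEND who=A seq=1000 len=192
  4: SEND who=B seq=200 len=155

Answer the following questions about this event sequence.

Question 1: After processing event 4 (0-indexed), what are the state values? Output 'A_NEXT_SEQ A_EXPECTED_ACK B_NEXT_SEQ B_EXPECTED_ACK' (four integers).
After event 0: A_seq=1192 A_ack=200 B_seq=200 B_ack=1000
After event 1: A_seq=1352 A_ack=200 B_seq=200 B_ack=1000
After event 2: A_seq=1352 A_ack=200 B_seq=200 B_ack=1000
After event 3: A_seq=1352 A_ack=200 B_seq=200 B_ack=1352
After event 4: A_seq=1352 A_ack=355 B_seq=355 B_ack=1352

1352 355 355 1352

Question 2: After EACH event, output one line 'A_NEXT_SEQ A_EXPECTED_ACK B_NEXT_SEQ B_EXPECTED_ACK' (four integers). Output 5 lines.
1192 200 200 1000
1352 200 200 1000
1352 200 200 1000
1352 200 200 1352
1352 355 355 1352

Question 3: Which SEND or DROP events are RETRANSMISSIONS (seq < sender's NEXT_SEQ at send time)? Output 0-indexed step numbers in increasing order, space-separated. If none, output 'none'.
Step 0: DROP seq=1000 -> fresh
Step 1: SEND seq=1192 -> fresh
Step 3: SEND seq=1000 -> retransmit
Step 4: SEND seq=200 -> fresh

Answer: 3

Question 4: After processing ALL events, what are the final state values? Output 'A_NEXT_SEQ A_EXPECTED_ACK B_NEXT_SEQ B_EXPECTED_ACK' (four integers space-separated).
After event 0: A_seq=1192 A_ack=200 B_seq=200 B_ack=1000
After event 1: A_seq=1352 A_ack=200 B_seq=200 B_ack=1000
After event 2: A_seq=1352 A_ack=200 B_seq=200 B_ack=1000
After event 3: A_seq=1352 A_ack=200 B_seq=200 B_ack=1352
After event 4: A_seq=1352 A_ack=355 B_seq=355 B_ack=1352

Answer: 1352 355 355 1352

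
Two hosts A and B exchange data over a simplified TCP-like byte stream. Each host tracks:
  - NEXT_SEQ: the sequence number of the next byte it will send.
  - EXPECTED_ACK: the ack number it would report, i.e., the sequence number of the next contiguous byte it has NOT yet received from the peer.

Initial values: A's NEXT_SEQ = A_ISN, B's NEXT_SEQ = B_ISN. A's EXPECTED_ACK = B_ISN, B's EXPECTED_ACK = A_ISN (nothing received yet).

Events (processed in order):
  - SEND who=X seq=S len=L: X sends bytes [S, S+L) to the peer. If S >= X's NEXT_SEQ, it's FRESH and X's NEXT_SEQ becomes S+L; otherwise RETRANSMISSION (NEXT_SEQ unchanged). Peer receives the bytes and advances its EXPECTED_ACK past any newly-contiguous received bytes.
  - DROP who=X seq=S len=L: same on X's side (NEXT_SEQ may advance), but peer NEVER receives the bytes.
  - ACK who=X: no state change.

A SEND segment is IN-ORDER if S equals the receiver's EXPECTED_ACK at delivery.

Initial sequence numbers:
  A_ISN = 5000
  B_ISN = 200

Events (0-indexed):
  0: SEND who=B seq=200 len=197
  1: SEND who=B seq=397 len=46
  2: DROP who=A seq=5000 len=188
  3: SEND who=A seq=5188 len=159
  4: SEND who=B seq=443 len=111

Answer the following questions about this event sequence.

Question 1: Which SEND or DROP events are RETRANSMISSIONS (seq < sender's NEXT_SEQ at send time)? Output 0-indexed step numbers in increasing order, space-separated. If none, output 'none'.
Answer: none

Derivation:
Step 0: SEND seq=200 -> fresh
Step 1: SEND seq=397 -> fresh
Step 2: DROP seq=5000 -> fresh
Step 3: SEND seq=5188 -> fresh
Step 4: SEND seq=443 -> fresh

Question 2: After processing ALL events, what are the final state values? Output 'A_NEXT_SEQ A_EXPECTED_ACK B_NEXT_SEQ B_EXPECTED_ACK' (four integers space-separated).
After event 0: A_seq=5000 A_ack=397 B_seq=397 B_ack=5000
After event 1: A_seq=5000 A_ack=443 B_seq=443 B_ack=5000
After event 2: A_seq=5188 A_ack=443 B_seq=443 B_ack=5000
After event 3: A_seq=5347 A_ack=443 B_seq=443 B_ack=5000
After event 4: A_seq=5347 A_ack=554 B_seq=554 B_ack=5000

Answer: 5347 554 554 5000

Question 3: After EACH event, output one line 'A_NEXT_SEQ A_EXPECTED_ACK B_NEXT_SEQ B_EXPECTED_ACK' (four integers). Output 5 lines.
5000 397 397 5000
5000 443 443 5000
5188 443 443 5000
5347 443 443 5000
5347 554 554 5000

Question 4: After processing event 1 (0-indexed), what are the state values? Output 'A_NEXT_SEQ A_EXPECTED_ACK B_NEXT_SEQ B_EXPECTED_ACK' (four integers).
After event 0: A_seq=5000 A_ack=397 B_seq=397 B_ack=5000
After event 1: A_seq=5000 A_ack=443 B_seq=443 B_ack=5000

5000 443 443 5000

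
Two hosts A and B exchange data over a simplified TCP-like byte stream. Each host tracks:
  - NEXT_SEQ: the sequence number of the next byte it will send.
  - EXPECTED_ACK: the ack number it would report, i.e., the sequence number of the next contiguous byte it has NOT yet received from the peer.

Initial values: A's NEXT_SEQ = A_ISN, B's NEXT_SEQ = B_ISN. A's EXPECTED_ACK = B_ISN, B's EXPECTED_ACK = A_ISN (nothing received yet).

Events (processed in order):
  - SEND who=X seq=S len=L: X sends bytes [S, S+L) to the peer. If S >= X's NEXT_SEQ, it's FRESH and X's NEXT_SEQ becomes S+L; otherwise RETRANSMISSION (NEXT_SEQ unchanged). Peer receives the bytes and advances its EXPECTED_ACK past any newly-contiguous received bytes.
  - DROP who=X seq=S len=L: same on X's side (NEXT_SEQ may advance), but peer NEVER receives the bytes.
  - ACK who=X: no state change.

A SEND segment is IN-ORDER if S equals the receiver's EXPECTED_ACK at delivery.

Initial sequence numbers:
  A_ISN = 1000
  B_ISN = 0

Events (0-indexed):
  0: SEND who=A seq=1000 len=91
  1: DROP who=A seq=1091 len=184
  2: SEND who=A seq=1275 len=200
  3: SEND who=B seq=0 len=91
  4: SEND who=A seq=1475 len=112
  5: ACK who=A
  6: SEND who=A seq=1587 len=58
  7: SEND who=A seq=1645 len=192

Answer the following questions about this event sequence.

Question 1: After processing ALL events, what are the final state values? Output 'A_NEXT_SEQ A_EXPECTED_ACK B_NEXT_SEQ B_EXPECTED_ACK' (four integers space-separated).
After event 0: A_seq=1091 A_ack=0 B_seq=0 B_ack=1091
After event 1: A_seq=1275 A_ack=0 B_seq=0 B_ack=1091
After event 2: A_seq=1475 A_ack=0 B_seq=0 B_ack=1091
After event 3: A_seq=1475 A_ack=91 B_seq=91 B_ack=1091
After event 4: A_seq=1587 A_ack=91 B_seq=91 B_ack=1091
After event 5: A_seq=1587 A_ack=91 B_seq=91 B_ack=1091
After event 6: A_seq=1645 A_ack=91 B_seq=91 B_ack=1091
After event 7: A_seq=1837 A_ack=91 B_seq=91 B_ack=1091

Answer: 1837 91 91 1091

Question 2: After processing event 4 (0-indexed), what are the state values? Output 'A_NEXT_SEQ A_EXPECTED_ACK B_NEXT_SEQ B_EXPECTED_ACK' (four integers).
After event 0: A_seq=1091 A_ack=0 B_seq=0 B_ack=1091
After event 1: A_seq=1275 A_ack=0 B_seq=0 B_ack=1091
After event 2: A_seq=1475 A_ack=0 B_seq=0 B_ack=1091
After event 3: A_seq=1475 A_ack=91 B_seq=91 B_ack=1091
After event 4: A_seq=1587 A_ack=91 B_seq=91 B_ack=1091

1587 91 91 1091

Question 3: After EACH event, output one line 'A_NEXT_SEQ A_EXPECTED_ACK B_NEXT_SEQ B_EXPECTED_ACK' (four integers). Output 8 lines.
1091 0 0 1091
1275 0 0 1091
1475 0 0 1091
1475 91 91 1091
1587 91 91 1091
1587 91 91 1091
1645 91 91 1091
1837 91 91 1091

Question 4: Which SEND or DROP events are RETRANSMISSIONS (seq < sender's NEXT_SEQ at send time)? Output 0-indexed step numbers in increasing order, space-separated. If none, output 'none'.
Step 0: SEND seq=1000 -> fresh
Step 1: DROP seq=1091 -> fresh
Step 2: SEND seq=1275 -> fresh
Step 3: SEND seq=0 -> fresh
Step 4: SEND seq=1475 -> fresh
Step 6: SEND seq=1587 -> fresh
Step 7: SEND seq=1645 -> fresh

Answer: none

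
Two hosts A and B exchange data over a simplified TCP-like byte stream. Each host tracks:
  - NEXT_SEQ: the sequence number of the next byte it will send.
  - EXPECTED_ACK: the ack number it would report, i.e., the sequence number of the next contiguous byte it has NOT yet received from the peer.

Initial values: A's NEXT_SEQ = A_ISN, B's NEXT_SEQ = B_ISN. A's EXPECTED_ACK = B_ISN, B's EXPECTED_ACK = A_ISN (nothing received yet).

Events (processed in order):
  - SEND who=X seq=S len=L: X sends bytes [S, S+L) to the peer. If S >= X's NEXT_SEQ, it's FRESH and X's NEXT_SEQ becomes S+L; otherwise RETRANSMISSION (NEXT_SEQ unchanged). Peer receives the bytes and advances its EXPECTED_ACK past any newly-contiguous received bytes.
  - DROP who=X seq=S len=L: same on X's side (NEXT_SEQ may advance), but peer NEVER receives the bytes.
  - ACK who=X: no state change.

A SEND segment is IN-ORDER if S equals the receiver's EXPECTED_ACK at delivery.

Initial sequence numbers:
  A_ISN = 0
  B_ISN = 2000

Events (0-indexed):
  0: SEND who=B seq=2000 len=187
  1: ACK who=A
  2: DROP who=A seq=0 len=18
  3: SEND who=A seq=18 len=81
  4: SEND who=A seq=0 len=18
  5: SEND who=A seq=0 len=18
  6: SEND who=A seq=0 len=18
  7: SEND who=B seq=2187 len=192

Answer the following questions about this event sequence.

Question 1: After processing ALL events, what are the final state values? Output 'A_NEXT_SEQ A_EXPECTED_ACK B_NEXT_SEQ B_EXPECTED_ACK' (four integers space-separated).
Answer: 99 2379 2379 99

Derivation:
After event 0: A_seq=0 A_ack=2187 B_seq=2187 B_ack=0
After event 1: A_seq=0 A_ack=2187 B_seq=2187 B_ack=0
After event 2: A_seq=18 A_ack=2187 B_seq=2187 B_ack=0
After event 3: A_seq=99 A_ack=2187 B_seq=2187 B_ack=0
After event 4: A_seq=99 A_ack=2187 B_seq=2187 B_ack=99
After event 5: A_seq=99 A_ack=2187 B_seq=2187 B_ack=99
After event 6: A_seq=99 A_ack=2187 B_seq=2187 B_ack=99
After event 7: A_seq=99 A_ack=2379 B_seq=2379 B_ack=99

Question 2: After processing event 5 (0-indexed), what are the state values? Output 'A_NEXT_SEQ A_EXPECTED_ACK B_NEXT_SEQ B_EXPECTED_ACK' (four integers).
After event 0: A_seq=0 A_ack=2187 B_seq=2187 B_ack=0
After event 1: A_seq=0 A_ack=2187 B_seq=2187 B_ack=0
After event 2: A_seq=18 A_ack=2187 B_seq=2187 B_ack=0
After event 3: A_seq=99 A_ack=2187 B_seq=2187 B_ack=0
After event 4: A_seq=99 A_ack=2187 B_seq=2187 B_ack=99
After event 5: A_seq=99 A_ack=2187 B_seq=2187 B_ack=99

99 2187 2187 99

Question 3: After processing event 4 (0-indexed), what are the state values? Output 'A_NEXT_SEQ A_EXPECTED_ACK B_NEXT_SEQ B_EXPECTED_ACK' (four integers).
After event 0: A_seq=0 A_ack=2187 B_seq=2187 B_ack=0
After event 1: A_seq=0 A_ack=2187 B_seq=2187 B_ack=0
After event 2: A_seq=18 A_ack=2187 B_seq=2187 B_ack=0
After event 3: A_seq=99 A_ack=2187 B_seq=2187 B_ack=0
After event 4: A_seq=99 A_ack=2187 B_seq=2187 B_ack=99

99 2187 2187 99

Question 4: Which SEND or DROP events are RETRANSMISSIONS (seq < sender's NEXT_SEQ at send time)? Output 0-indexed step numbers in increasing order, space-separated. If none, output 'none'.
Answer: 4 5 6

Derivation:
Step 0: SEND seq=2000 -> fresh
Step 2: DROP seq=0 -> fresh
Step 3: SEND seq=18 -> fresh
Step 4: SEND seq=0 -> retransmit
Step 5: SEND seq=0 -> retransmit
Step 6: SEND seq=0 -> retransmit
Step 7: SEND seq=2187 -> fresh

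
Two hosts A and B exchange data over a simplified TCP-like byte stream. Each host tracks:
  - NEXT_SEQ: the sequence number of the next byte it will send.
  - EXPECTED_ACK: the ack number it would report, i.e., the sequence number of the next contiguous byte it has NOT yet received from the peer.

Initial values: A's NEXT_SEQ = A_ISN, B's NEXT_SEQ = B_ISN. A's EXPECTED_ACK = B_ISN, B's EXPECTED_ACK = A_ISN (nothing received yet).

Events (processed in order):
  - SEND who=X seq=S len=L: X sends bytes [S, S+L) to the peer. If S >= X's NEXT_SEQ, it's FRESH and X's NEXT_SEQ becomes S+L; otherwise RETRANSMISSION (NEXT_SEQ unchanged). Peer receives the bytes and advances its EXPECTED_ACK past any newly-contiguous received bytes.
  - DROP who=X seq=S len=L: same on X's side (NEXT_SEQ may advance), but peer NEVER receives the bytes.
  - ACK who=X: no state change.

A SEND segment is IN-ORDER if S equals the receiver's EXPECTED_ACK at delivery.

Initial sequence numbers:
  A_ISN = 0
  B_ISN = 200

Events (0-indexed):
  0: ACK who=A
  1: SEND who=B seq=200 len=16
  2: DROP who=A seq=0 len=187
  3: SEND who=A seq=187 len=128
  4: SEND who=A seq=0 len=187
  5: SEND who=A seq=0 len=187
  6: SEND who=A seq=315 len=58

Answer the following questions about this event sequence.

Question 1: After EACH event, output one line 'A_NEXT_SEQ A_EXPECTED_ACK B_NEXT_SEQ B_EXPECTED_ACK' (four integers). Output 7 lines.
0 200 200 0
0 216 216 0
187 216 216 0
315 216 216 0
315 216 216 315
315 216 216 315
373 216 216 373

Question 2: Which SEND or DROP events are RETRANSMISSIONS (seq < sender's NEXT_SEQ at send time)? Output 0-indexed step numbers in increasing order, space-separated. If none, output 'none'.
Answer: 4 5

Derivation:
Step 1: SEND seq=200 -> fresh
Step 2: DROP seq=0 -> fresh
Step 3: SEND seq=187 -> fresh
Step 4: SEND seq=0 -> retransmit
Step 5: SEND seq=0 -> retransmit
Step 6: SEND seq=315 -> fresh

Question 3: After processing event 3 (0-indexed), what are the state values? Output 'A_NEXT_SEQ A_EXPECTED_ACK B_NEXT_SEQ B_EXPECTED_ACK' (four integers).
After event 0: A_seq=0 A_ack=200 B_seq=200 B_ack=0
After event 1: A_seq=0 A_ack=216 B_seq=216 B_ack=0
After event 2: A_seq=187 A_ack=216 B_seq=216 B_ack=0
After event 3: A_seq=315 A_ack=216 B_seq=216 B_ack=0

315 216 216 0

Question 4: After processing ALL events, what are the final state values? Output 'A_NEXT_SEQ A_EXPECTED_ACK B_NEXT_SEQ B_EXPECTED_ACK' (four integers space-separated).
Answer: 373 216 216 373

Derivation:
After event 0: A_seq=0 A_ack=200 B_seq=200 B_ack=0
After event 1: A_seq=0 A_ack=216 B_seq=216 B_ack=0
After event 2: A_seq=187 A_ack=216 B_seq=216 B_ack=0
After event 3: A_seq=315 A_ack=216 B_seq=216 B_ack=0
After event 4: A_seq=315 A_ack=216 B_seq=216 B_ack=315
After event 5: A_seq=315 A_ack=216 B_seq=216 B_ack=315
After event 6: A_seq=373 A_ack=216 B_seq=216 B_ack=373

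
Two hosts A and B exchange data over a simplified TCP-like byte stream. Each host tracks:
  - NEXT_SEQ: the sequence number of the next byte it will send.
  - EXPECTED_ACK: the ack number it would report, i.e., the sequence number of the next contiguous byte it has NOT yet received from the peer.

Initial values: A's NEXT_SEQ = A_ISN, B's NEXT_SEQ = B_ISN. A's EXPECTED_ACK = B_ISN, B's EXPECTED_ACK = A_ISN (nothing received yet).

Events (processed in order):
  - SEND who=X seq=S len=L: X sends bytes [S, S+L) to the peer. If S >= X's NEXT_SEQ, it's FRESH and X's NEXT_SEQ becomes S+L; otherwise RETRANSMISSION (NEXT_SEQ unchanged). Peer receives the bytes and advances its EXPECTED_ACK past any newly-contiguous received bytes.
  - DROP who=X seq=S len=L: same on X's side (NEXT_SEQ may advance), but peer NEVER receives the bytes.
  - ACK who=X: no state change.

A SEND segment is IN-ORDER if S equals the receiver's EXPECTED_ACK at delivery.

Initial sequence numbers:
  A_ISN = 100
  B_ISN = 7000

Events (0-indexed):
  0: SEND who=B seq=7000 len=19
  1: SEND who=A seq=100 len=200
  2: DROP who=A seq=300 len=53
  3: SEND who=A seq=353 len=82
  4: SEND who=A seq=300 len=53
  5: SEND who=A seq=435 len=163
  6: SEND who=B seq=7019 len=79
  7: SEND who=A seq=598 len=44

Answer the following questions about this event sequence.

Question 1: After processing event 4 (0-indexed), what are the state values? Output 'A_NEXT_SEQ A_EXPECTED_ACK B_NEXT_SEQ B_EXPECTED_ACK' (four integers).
After event 0: A_seq=100 A_ack=7019 B_seq=7019 B_ack=100
After event 1: A_seq=300 A_ack=7019 B_seq=7019 B_ack=300
After event 2: A_seq=353 A_ack=7019 B_seq=7019 B_ack=300
After event 3: A_seq=435 A_ack=7019 B_seq=7019 B_ack=300
After event 4: A_seq=435 A_ack=7019 B_seq=7019 B_ack=435

435 7019 7019 435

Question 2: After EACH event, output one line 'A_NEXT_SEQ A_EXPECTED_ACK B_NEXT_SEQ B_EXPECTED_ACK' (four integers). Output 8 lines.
100 7019 7019 100
300 7019 7019 300
353 7019 7019 300
435 7019 7019 300
435 7019 7019 435
598 7019 7019 598
598 7098 7098 598
642 7098 7098 642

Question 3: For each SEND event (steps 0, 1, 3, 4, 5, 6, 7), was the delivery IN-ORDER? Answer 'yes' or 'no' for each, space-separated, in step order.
Answer: yes yes no yes yes yes yes

Derivation:
Step 0: SEND seq=7000 -> in-order
Step 1: SEND seq=100 -> in-order
Step 3: SEND seq=353 -> out-of-order
Step 4: SEND seq=300 -> in-order
Step 5: SEND seq=435 -> in-order
Step 6: SEND seq=7019 -> in-order
Step 7: SEND seq=598 -> in-order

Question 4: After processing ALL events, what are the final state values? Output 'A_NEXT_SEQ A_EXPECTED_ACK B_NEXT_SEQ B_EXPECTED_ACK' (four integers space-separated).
After event 0: A_seq=100 A_ack=7019 B_seq=7019 B_ack=100
After event 1: A_seq=300 A_ack=7019 B_seq=7019 B_ack=300
After event 2: A_seq=353 A_ack=7019 B_seq=7019 B_ack=300
After event 3: A_seq=435 A_ack=7019 B_seq=7019 B_ack=300
After event 4: A_seq=435 A_ack=7019 B_seq=7019 B_ack=435
After event 5: A_seq=598 A_ack=7019 B_seq=7019 B_ack=598
After event 6: A_seq=598 A_ack=7098 B_seq=7098 B_ack=598
After event 7: A_seq=642 A_ack=7098 B_seq=7098 B_ack=642

Answer: 642 7098 7098 642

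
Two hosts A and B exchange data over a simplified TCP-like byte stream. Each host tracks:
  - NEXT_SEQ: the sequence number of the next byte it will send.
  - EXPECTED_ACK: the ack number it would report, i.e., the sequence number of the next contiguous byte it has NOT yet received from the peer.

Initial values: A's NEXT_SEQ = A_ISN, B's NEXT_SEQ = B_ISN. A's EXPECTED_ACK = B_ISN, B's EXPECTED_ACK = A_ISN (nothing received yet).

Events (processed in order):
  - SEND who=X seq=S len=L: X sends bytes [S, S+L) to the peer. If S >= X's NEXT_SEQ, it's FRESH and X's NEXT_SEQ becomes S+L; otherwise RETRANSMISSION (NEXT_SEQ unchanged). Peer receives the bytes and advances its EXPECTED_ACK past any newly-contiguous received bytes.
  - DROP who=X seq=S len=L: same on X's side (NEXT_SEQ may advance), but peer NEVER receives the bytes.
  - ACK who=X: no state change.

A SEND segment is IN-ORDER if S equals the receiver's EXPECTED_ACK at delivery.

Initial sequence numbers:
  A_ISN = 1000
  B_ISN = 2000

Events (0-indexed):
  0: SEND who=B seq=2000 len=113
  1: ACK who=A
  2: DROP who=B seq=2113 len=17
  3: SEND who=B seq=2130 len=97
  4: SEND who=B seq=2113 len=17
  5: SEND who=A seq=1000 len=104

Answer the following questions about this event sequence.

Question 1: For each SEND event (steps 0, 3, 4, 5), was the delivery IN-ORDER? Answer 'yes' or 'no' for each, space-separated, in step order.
Step 0: SEND seq=2000 -> in-order
Step 3: SEND seq=2130 -> out-of-order
Step 4: SEND seq=2113 -> in-order
Step 5: SEND seq=1000 -> in-order

Answer: yes no yes yes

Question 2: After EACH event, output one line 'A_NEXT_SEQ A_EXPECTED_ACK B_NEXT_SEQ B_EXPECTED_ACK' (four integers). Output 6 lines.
1000 2113 2113 1000
1000 2113 2113 1000
1000 2113 2130 1000
1000 2113 2227 1000
1000 2227 2227 1000
1104 2227 2227 1104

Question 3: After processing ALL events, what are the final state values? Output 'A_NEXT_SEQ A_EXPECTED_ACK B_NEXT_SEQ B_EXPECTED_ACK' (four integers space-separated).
After event 0: A_seq=1000 A_ack=2113 B_seq=2113 B_ack=1000
After event 1: A_seq=1000 A_ack=2113 B_seq=2113 B_ack=1000
After event 2: A_seq=1000 A_ack=2113 B_seq=2130 B_ack=1000
After event 3: A_seq=1000 A_ack=2113 B_seq=2227 B_ack=1000
After event 4: A_seq=1000 A_ack=2227 B_seq=2227 B_ack=1000
After event 5: A_seq=1104 A_ack=2227 B_seq=2227 B_ack=1104

Answer: 1104 2227 2227 1104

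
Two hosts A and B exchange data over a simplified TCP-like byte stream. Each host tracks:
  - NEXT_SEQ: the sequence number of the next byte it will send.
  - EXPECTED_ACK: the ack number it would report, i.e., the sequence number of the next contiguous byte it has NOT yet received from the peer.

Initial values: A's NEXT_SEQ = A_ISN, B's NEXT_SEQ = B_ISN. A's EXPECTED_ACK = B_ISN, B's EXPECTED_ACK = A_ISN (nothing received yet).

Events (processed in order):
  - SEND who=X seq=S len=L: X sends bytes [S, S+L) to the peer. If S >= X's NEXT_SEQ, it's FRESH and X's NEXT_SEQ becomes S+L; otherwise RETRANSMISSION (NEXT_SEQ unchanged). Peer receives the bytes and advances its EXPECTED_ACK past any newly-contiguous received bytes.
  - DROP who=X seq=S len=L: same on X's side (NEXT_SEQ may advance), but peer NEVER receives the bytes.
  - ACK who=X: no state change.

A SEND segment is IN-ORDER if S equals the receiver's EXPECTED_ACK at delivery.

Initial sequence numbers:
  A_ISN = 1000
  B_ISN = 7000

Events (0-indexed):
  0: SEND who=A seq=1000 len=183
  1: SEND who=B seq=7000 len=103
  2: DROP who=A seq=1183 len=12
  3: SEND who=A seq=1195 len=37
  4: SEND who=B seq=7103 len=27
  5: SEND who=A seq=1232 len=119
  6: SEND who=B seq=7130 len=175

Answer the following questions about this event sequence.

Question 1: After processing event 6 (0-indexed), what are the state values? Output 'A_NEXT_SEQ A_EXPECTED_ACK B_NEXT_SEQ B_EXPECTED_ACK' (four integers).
After event 0: A_seq=1183 A_ack=7000 B_seq=7000 B_ack=1183
After event 1: A_seq=1183 A_ack=7103 B_seq=7103 B_ack=1183
After event 2: A_seq=1195 A_ack=7103 B_seq=7103 B_ack=1183
After event 3: A_seq=1232 A_ack=7103 B_seq=7103 B_ack=1183
After event 4: A_seq=1232 A_ack=7130 B_seq=7130 B_ack=1183
After event 5: A_seq=1351 A_ack=7130 B_seq=7130 B_ack=1183
After event 6: A_seq=1351 A_ack=7305 B_seq=7305 B_ack=1183

1351 7305 7305 1183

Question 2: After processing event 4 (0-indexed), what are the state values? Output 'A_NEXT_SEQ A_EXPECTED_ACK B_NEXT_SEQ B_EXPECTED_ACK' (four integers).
After event 0: A_seq=1183 A_ack=7000 B_seq=7000 B_ack=1183
After event 1: A_seq=1183 A_ack=7103 B_seq=7103 B_ack=1183
After event 2: A_seq=1195 A_ack=7103 B_seq=7103 B_ack=1183
After event 3: A_seq=1232 A_ack=7103 B_seq=7103 B_ack=1183
After event 4: A_seq=1232 A_ack=7130 B_seq=7130 B_ack=1183

1232 7130 7130 1183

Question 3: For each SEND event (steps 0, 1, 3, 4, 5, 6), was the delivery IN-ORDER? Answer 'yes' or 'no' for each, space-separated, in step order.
Step 0: SEND seq=1000 -> in-order
Step 1: SEND seq=7000 -> in-order
Step 3: SEND seq=1195 -> out-of-order
Step 4: SEND seq=7103 -> in-order
Step 5: SEND seq=1232 -> out-of-order
Step 6: SEND seq=7130 -> in-order

Answer: yes yes no yes no yes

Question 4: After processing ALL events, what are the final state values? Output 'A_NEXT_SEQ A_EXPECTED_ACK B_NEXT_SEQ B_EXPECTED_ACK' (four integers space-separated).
Answer: 1351 7305 7305 1183

Derivation:
After event 0: A_seq=1183 A_ack=7000 B_seq=7000 B_ack=1183
After event 1: A_seq=1183 A_ack=7103 B_seq=7103 B_ack=1183
After event 2: A_seq=1195 A_ack=7103 B_seq=7103 B_ack=1183
After event 3: A_seq=1232 A_ack=7103 B_seq=7103 B_ack=1183
After event 4: A_seq=1232 A_ack=7130 B_seq=7130 B_ack=1183
After event 5: A_seq=1351 A_ack=7130 B_seq=7130 B_ack=1183
After event 6: A_seq=1351 A_ack=7305 B_seq=7305 B_ack=1183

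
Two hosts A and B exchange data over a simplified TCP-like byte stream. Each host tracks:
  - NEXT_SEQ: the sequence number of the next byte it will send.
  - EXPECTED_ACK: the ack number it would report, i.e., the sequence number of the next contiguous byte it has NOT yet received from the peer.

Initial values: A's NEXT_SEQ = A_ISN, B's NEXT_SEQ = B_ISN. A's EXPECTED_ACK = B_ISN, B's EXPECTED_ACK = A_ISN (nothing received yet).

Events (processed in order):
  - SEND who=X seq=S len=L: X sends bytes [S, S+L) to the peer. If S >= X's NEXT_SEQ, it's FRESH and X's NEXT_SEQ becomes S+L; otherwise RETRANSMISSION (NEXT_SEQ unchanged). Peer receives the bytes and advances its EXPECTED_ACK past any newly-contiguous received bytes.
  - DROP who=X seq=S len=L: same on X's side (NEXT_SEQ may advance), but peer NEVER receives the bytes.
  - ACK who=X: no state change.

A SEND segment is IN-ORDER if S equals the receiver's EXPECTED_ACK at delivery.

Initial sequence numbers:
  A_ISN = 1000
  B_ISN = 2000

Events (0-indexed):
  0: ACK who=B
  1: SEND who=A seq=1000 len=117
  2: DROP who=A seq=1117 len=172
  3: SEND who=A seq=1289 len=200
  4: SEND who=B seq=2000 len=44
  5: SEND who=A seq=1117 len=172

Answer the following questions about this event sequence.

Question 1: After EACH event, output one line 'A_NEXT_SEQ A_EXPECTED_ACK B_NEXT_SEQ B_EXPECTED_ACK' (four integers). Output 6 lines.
1000 2000 2000 1000
1117 2000 2000 1117
1289 2000 2000 1117
1489 2000 2000 1117
1489 2044 2044 1117
1489 2044 2044 1489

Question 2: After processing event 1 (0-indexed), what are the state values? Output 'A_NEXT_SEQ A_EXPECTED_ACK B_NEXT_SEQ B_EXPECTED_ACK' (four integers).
After event 0: A_seq=1000 A_ack=2000 B_seq=2000 B_ack=1000
After event 1: A_seq=1117 A_ack=2000 B_seq=2000 B_ack=1117

1117 2000 2000 1117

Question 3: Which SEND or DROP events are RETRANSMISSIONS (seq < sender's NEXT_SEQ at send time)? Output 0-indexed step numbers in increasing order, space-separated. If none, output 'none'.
Answer: 5

Derivation:
Step 1: SEND seq=1000 -> fresh
Step 2: DROP seq=1117 -> fresh
Step 3: SEND seq=1289 -> fresh
Step 4: SEND seq=2000 -> fresh
Step 5: SEND seq=1117 -> retransmit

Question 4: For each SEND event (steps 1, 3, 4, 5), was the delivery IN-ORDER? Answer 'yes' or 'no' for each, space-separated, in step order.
Answer: yes no yes yes

Derivation:
Step 1: SEND seq=1000 -> in-order
Step 3: SEND seq=1289 -> out-of-order
Step 4: SEND seq=2000 -> in-order
Step 5: SEND seq=1117 -> in-order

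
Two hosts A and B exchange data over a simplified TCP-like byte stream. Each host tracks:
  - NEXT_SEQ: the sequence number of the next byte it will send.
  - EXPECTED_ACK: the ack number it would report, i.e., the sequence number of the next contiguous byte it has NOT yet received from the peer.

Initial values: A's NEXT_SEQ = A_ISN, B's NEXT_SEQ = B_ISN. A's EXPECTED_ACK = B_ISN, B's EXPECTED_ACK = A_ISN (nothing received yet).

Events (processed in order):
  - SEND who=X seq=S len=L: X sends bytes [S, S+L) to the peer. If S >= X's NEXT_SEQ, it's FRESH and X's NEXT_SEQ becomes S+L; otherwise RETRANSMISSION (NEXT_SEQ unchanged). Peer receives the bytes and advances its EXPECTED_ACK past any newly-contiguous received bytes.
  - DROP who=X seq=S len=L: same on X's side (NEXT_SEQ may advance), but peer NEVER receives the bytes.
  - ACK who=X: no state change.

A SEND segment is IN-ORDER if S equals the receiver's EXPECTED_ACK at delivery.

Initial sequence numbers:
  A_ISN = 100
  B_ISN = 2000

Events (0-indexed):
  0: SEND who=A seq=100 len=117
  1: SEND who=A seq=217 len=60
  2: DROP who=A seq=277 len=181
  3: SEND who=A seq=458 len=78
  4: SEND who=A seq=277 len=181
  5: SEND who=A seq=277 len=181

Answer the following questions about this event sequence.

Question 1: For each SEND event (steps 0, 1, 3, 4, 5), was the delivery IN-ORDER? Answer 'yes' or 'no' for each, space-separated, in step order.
Answer: yes yes no yes no

Derivation:
Step 0: SEND seq=100 -> in-order
Step 1: SEND seq=217 -> in-order
Step 3: SEND seq=458 -> out-of-order
Step 4: SEND seq=277 -> in-order
Step 5: SEND seq=277 -> out-of-order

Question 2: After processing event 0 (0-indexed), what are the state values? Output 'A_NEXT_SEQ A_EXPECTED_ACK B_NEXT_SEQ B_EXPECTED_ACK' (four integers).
After event 0: A_seq=217 A_ack=2000 B_seq=2000 B_ack=217

217 2000 2000 217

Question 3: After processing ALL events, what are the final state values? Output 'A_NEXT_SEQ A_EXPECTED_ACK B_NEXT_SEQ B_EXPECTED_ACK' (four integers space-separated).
Answer: 536 2000 2000 536

Derivation:
After event 0: A_seq=217 A_ack=2000 B_seq=2000 B_ack=217
After event 1: A_seq=277 A_ack=2000 B_seq=2000 B_ack=277
After event 2: A_seq=458 A_ack=2000 B_seq=2000 B_ack=277
After event 3: A_seq=536 A_ack=2000 B_seq=2000 B_ack=277
After event 4: A_seq=536 A_ack=2000 B_seq=2000 B_ack=536
After event 5: A_seq=536 A_ack=2000 B_seq=2000 B_ack=536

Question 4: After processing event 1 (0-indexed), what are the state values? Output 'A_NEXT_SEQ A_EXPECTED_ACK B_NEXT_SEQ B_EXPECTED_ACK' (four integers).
After event 0: A_seq=217 A_ack=2000 B_seq=2000 B_ack=217
After event 1: A_seq=277 A_ack=2000 B_seq=2000 B_ack=277

277 2000 2000 277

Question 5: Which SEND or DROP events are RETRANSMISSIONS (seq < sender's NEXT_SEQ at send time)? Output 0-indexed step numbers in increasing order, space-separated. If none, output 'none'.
Step 0: SEND seq=100 -> fresh
Step 1: SEND seq=217 -> fresh
Step 2: DROP seq=277 -> fresh
Step 3: SEND seq=458 -> fresh
Step 4: SEND seq=277 -> retransmit
Step 5: SEND seq=277 -> retransmit

Answer: 4 5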